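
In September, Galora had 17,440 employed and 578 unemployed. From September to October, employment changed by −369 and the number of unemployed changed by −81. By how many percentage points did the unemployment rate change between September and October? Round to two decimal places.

September: labor force = 17,440 + 578 = 18,018; u = 578/18,018 = 3.21%.
October: labor force = 17,071 + 497 = 17,568; u = 497/17,568 = 2.83%.
Change = 2.83% − 3.21% = −0.38 pp.

The unemployment rate changed by −0.38 percentage points.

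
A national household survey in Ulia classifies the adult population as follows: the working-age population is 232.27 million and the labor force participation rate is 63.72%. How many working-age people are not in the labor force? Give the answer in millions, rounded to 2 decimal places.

Share not in the labor force = 1 − 0.6372 = 0.3628.
Not in labor force = 0.3628 × 232.27 ≈ 84.27 million.

About 84.27 million are not in the labor force.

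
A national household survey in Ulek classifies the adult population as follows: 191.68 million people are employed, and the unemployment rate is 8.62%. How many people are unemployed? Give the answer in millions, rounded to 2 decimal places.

About 18.08 million are unemployed.

Let U be the number unemployed. The labor force is E + U, and U/(E+U) = 0.0862.
So U = 0.0862 × 191.68 / (1 − 0.0862) = 16.5228 / 0.9138 ≈ 18.08 million.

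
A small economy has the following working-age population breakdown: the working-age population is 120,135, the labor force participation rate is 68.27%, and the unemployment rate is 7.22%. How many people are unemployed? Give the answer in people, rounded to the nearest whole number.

About 5,922 are unemployed.

Labor force = 0.6827 × 120,135 = 82,016.
Unemployed = 0.0722 × 82,016 ≈ 5,922.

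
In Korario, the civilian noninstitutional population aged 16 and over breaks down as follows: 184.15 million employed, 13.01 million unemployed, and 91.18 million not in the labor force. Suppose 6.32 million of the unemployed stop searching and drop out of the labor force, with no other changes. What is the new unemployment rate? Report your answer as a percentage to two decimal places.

New unemployment rate ≈ 3.51%.

Initially, labor force = 184.15 + 13.01 = 197.16 million, so u = 13.01/197.16 = 6.60%.
After the change, unemployed and labor force both fall by 6.32 → E = 184.15, U = 6.69, labor force = 190.84 million.
New unemployment rate = 6.69 / 190.84 = 3.51%.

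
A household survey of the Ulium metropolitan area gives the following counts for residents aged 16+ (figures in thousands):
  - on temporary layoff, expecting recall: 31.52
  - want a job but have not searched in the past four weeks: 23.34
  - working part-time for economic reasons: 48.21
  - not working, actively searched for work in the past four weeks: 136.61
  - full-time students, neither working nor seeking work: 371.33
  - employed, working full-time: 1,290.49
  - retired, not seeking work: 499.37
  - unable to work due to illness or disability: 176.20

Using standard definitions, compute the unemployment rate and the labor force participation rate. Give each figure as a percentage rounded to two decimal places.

Employed = 48.21 + 1,290.49 = 1,338.70 thousand (anyone who worked, including part-time for economic reasons, counts as employed).
Unemployed = 31.52 + 136.61 = 168.13 thousand (jobless and actively searching, or on temporary layoff).
Labor force = 1,338.70 + 168.13 = 1,506.83 thousand.
Not in labor force = 23.34 + 371.33 + 499.37 + 176.20 = 1,070.24 thousand (those not working and not actively searching are outside the labor force — including those who want a job but have given up searching).
Civilian working-age population = 1,506.83 + 1,070.24 = 2,577.07 thousand.
Unemployment rate = 168.13 / 1,506.83 = 11.16%.
Labor force participation rate = 1,506.83 / 2,577.07 = 58.47%.

Unemployment rate ≈ 11.16%; labor force participation rate ≈ 58.47%.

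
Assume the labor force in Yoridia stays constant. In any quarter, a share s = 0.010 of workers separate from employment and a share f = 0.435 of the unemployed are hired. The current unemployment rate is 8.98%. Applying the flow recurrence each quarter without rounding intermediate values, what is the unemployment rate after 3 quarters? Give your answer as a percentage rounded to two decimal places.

With a fixed labor force, u_{t+1} = u_t + s·(1−u_t) − f·u_t = u_t·(1−s−f) + s.
Here 1−s−f = 0.555 and s = 0.010.
u_1 = 0.089800 × 0.555 + 0.010 = 0.059839.
u_2 = 0.059839 × 0.555 + 0.010 = 0.043211.
u_3 = 0.043211 × 0.555 + 0.010 = 0.033982.

Unemployment rate after three quarters ≈ 3.40%.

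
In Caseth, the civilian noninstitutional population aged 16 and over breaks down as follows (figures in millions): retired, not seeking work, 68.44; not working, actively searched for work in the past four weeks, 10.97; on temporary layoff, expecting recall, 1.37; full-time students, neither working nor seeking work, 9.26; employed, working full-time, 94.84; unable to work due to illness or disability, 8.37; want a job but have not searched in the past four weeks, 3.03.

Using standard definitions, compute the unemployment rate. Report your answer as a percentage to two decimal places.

Unemployment rate ≈ 11.51%.

Employed = 94.84 million.
Unemployed = 10.97 + 1.37 = 12.34 million (jobless and actively searching, or on temporary layoff).
Labor force = 94.84 + 12.34 = 107.18 million.
Unemployment rate = 12.34 / 107.18 = 11.51%.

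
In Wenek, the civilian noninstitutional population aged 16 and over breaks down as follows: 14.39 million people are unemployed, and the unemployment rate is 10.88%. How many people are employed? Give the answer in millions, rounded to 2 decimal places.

Labor force = U / u = 14.39 / 0.1088 ≈ 132.26 million.
Employed = labor force − unemployed = 132.26 − 14.39 = 117.87 million.

About 117.87 million are employed.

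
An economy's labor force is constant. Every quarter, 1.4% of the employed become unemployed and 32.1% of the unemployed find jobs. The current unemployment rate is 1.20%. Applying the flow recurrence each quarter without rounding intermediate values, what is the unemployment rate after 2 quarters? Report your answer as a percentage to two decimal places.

Unemployment rate after two quarters ≈ 2.86%.

With a fixed labor force, u_{t+1} = u_t + s·(1−u_t) − f·u_t = u_t·(1−s−f) + s.
Here 1−s−f = 0.665 and s = 0.014.
u_1 = 0.012000 × 0.665 + 0.014 = 0.021980.
u_2 = 0.021980 × 0.665 + 0.014 = 0.028617.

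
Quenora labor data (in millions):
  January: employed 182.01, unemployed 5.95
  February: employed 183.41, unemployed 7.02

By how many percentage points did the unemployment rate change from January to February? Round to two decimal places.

The unemployment rate changed by +0.52 percentage points.

January: labor force = 182.01 + 5.95 = 187.96; u = 5.95/187.96 = 3.17%.
February: labor force = 183.41 + 7.02 = 190.43; u = 7.02/190.43 = 3.69%.
Change = 3.69% − 3.17% = +0.52 pp.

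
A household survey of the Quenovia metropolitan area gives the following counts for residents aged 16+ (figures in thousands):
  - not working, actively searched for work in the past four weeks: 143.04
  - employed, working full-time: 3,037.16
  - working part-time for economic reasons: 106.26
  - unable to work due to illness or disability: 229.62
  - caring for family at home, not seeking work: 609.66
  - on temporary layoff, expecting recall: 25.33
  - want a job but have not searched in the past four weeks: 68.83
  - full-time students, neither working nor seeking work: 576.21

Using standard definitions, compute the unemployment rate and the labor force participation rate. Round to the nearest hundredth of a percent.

Unemployment rate ≈ 5.08%; labor force participation rate ≈ 69.05%.

Employed = 3,037.16 + 106.26 = 3,143.42 thousand (anyone who worked, including part-time for economic reasons, counts as employed).
Unemployed = 143.04 + 25.33 = 168.37 thousand (jobless and actively searching, or on temporary layoff).
Labor force = 3,143.42 + 168.37 = 3,311.79 thousand.
Not in labor force = 229.62 + 609.66 + 68.83 + 576.21 = 1,484.32 thousand (those not working and not actively searching are outside the labor force — including those who want a job but have given up searching).
Civilian working-age population = 3,311.79 + 1,484.32 = 4,796.11 thousand.
Unemployment rate = 168.37 / 3,311.79 = 5.08%.
Labor force participation rate = 3,311.79 / 4,796.11 = 69.05%.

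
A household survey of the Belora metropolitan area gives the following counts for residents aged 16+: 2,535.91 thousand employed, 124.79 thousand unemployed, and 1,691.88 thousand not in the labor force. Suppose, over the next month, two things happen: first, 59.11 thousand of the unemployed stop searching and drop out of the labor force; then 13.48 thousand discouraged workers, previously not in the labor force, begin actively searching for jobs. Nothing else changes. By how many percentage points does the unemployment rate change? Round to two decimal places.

The unemployment rate changes by −1.66 percentage points.

Initially, labor force = 2,535.91 + 124.79 = 2,660.70 thousand, so u = 124.79/2,660.70 = 4.69%.
After the first change, unemployed and labor force both fall by 59.11 → E = 2,535.91, U = 65.68, labor force = 2,601.59 thousand.
After the second change, unemployed and labor force both rise by 13.48 → E = 2,535.91, U = 79.16, labor force = 2,615.07 thousand.
New unemployment rate = 79.16 / 2,615.07 = 3.03%.
Change = 3.03% − 4.69% = −1.66 percentage points.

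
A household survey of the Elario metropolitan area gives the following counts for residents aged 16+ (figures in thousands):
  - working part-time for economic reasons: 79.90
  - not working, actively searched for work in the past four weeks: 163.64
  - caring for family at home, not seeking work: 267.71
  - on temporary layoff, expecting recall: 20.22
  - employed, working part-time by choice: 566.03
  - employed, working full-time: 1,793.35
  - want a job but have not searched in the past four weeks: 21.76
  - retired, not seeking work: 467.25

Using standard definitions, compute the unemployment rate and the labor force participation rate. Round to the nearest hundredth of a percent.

Unemployment rate ≈ 7.01%; labor force participation rate ≈ 77.61%.

Employed = 79.90 + 566.03 + 1,793.35 = 2,439.28 thousand (anyone who worked, including part-time for economic reasons, counts as employed).
Unemployed = 163.64 + 20.22 = 183.86 thousand (jobless and actively searching, or on temporary layoff).
Labor force = 2,439.28 + 183.86 = 2,623.14 thousand.
Not in labor force = 267.71 + 21.76 + 467.25 = 756.72 thousand (those not working and not actively searching are outside the labor force — including those who want a job but have given up searching).
Civilian working-age population = 2,623.14 + 756.72 = 3,379.86 thousand.
Unemployment rate = 183.86 / 2,623.14 = 7.01%.
Labor force participation rate = 2,623.14 / 3,379.86 = 77.61%.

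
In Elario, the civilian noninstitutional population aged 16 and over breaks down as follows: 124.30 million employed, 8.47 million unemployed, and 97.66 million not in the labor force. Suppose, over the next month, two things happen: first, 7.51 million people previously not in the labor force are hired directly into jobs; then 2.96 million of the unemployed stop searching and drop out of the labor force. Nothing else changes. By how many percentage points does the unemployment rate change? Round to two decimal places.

Initially, labor force = 124.30 + 8.47 = 132.77 million, so u = 8.47/132.77 = 6.38%.
After the first change, employed and labor force both rise by 7.51; unemployed unchanged → E = 131.81, U = 8.47, labor force = 140.28 million.
After the second change, unemployed and labor force both fall by 2.96 → E = 131.81, U = 5.51, labor force = 137.32 million.
New unemployment rate = 5.51 / 137.32 = 4.01%.
Change = 4.01% − 6.38% = −2.37 percentage points.

The unemployment rate changes by −2.37 percentage points.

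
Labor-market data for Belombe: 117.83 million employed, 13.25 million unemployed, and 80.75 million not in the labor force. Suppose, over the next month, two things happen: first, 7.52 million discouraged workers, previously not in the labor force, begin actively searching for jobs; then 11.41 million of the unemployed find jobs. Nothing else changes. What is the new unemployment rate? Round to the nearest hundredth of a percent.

Initially, labor force = 117.83 + 13.25 = 131.08 million, so u = 13.25/131.08 = 10.11%.
After the first change, unemployed and labor force both rise by 7.52 → E = 117.83, U = 20.77, labor force = 138.60 million.
After the second change, unemployed falls and employed rises by 11.41; labor force unchanged → E = 129.24, U = 9.36, labor force = 138.60 million.
New unemployment rate = 9.36 / 138.60 = 6.75%.

New unemployment rate ≈ 6.75%.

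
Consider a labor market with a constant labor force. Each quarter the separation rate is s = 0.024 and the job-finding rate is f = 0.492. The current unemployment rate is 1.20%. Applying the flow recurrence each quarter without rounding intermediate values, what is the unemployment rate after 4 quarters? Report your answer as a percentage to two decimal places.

With a fixed labor force, u_{t+1} = u_t + s·(1−u_t) − f·u_t = u_t·(1−s−f) + s.
Here 1−s−f = 0.484 and s = 0.024.
u_1 = 0.012000 × 0.484 + 0.024 = 0.029808.
u_2 = 0.029808 × 0.484 + 0.024 = 0.038427.
u_3 = 0.038427 × 0.484 + 0.024 = 0.042599.
u_4 = 0.042599 × 0.484 + 0.024 = 0.044618.

Unemployment rate after four quarters ≈ 4.46%.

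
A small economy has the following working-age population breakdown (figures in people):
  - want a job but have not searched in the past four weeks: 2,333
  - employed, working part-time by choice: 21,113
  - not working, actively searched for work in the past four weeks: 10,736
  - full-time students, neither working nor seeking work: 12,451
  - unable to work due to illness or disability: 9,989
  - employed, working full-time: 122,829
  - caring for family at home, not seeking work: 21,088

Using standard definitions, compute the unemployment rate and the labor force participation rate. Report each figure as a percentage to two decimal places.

Unemployment rate ≈ 6.94%; labor force participation rate ≈ 77.13%.

Employed = 21,113 + 122,829 = 143,942.
Unemployed = 10,736.
Labor force = 143,942 + 10,736 = 154,678.
Not in labor force = 2,333 + 12,451 + 9,989 + 21,088 = 45,861 (those not working and not actively searching are outside the labor force — including those who want a job but have given up searching).
Civilian working-age population = 154,678 + 45,861 = 200,539.
Unemployment rate = 10,736 / 154,678 = 6.94%.
Labor force participation rate = 154,678 / 200,539 = 77.13%.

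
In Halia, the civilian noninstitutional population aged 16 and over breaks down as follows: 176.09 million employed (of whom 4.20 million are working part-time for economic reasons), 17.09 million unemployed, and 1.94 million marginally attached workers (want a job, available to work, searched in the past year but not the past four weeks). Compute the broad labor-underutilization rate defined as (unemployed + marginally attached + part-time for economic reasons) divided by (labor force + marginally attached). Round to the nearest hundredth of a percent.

Labor force = 176.09 + 17.09 = 193.18 million.
Numerator = 17.09 + 1.94 + 4.20 = 23.23 million.
Denominator = 193.18 + 1.94 = 195.12 million.
Broad rate = 23.23 / 195.12 = 11.91%.

Broad underutilization rate ≈ 11.91%.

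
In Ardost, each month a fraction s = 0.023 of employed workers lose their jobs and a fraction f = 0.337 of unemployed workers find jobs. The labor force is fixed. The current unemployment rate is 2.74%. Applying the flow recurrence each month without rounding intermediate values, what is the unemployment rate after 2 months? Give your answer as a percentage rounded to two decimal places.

With a fixed labor force, u_{t+1} = u_t + s·(1−u_t) − f·u_t = u_t·(1−s−f) + s.
Here 1−s−f = 0.640 and s = 0.023.
u_1 = 0.027400 × 0.640 + 0.023 = 0.040536.
u_2 = 0.040536 × 0.640 + 0.023 = 0.048943.

Unemployment rate after two months ≈ 4.89%.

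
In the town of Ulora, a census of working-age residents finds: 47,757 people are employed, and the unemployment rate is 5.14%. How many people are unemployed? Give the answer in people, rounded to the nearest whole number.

Let U be the number unemployed. The labor force is E + U, and U/(E+U) = 0.0514.
So U = 0.0514 × 47,757 / (1 − 0.0514) = 2454.71 / 0.9486 ≈ 2,588.

About 2,588 are unemployed.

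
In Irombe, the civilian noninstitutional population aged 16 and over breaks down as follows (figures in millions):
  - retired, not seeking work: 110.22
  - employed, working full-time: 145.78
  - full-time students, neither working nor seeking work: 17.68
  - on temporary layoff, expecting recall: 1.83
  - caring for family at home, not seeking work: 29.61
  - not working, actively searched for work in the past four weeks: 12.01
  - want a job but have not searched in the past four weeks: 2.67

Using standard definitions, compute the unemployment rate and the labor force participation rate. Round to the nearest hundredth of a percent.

Unemployment rate ≈ 8.67%; labor force participation rate ≈ 49.91%.

Employed = 145.78 million.
Unemployed = 1.83 + 12.01 = 13.84 million (jobless and actively searching, or on temporary layoff).
Labor force = 145.78 + 13.84 = 159.62 million.
Not in labor force = 110.22 + 17.68 + 29.61 + 2.67 = 160.18 million (those not working and not actively searching are outside the labor force — including those who want a job but have given up searching).
Civilian working-age population = 159.62 + 160.18 = 319.80 million.
Unemployment rate = 13.84 / 159.62 = 8.67%.
Labor force participation rate = 159.62 / 319.80 = 49.91%.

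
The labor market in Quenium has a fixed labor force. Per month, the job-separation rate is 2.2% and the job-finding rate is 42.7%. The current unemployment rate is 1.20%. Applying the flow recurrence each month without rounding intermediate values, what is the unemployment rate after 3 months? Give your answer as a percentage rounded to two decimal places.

With a fixed labor force, u_{t+1} = u_t + s·(1−u_t) − f·u_t = u_t·(1−s−f) + s.
Here 1−s−f = 0.551 and s = 0.022.
u_1 = 0.012000 × 0.551 + 0.022 = 0.028612.
u_2 = 0.028612 × 0.551 + 0.022 = 0.037765.
u_3 = 0.037765 × 0.551 + 0.022 = 0.042809.

Unemployment rate after three months ≈ 4.28%.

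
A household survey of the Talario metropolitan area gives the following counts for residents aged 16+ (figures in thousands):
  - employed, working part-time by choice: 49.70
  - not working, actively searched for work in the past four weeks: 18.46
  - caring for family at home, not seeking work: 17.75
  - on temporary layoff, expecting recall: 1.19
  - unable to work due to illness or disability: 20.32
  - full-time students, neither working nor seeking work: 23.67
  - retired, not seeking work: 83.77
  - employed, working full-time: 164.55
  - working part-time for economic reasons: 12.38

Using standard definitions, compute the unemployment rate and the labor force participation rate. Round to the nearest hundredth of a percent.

Unemployment rate ≈ 7.98%; labor force participation rate ≈ 62.86%.

Employed = 49.70 + 164.55 + 12.38 = 226.63 thousand (anyone who worked, including part-time for economic reasons, counts as employed).
Unemployed = 18.46 + 1.19 = 19.65 thousand (jobless and actively searching, or on temporary layoff).
Labor force = 226.63 + 19.65 = 246.28 thousand.
Not in labor force = 17.75 + 20.32 + 23.67 + 83.77 = 145.51 thousand (those not working and not actively searching are outside the labor force).
Civilian working-age population = 246.28 + 145.51 = 391.79 thousand.
Unemployment rate = 19.65 / 246.28 = 7.98%.
Labor force participation rate = 246.28 / 391.79 = 62.86%.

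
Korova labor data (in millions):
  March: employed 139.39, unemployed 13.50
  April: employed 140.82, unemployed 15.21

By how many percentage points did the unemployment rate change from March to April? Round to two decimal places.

March: labor force = 139.39 + 13.50 = 152.89; u = 13.50/152.89 = 8.83%.
April: labor force = 140.82 + 15.21 = 156.03; u = 15.21/156.03 = 9.75%.
Change = 9.75% − 8.83% = +0.92 pp.

The unemployment rate changed by +0.92 percentage points.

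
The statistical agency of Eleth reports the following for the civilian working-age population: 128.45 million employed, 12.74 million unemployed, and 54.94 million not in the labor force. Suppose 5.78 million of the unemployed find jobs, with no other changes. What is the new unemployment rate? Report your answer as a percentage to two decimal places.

Initially, labor force = 128.45 + 12.74 = 141.19 million, so u = 12.74/141.19 = 9.02%.
After the change, unemployed falls and employed rises by 5.78; labor force unchanged → E = 134.23, U = 6.96, labor force = 141.19 million.
New unemployment rate = 6.96 / 141.19 = 4.93%.

New unemployment rate ≈ 4.93%.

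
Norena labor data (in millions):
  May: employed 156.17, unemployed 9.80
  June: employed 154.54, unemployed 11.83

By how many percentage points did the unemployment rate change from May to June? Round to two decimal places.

May: labor force = 156.17 + 9.80 = 165.97; u = 9.80/165.97 = 5.90%.
June: labor force = 154.54 + 11.83 = 166.37; u = 11.83/166.37 = 7.11%.
Change = 7.11% − 5.90% = +1.21 pp.

The unemployment rate changed by +1.21 percentage points.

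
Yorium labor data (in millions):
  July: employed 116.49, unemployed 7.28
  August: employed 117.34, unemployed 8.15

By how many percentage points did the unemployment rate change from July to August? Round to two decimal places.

July: labor force = 116.49 + 7.28 = 123.77; u = 7.28/123.77 = 5.88%.
August: labor force = 117.34 + 8.15 = 125.49; u = 8.15/125.49 = 6.49%.
Change = 6.49% − 5.88% = +0.61 pp.

The unemployment rate changed by +0.61 percentage points.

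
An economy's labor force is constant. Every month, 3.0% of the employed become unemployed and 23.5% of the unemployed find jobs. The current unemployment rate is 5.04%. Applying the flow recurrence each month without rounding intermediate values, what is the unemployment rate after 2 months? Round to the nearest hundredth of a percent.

Unemployment rate after two months ≈ 7.93%.

With a fixed labor force, u_{t+1} = u_t + s·(1−u_t) − f·u_t = u_t·(1−s−f) + s.
Here 1−s−f = 0.735 and s = 0.030.
u_1 = 0.050400 × 0.735 + 0.030 = 0.067044.
u_2 = 0.067044 × 0.735 + 0.030 = 0.079277.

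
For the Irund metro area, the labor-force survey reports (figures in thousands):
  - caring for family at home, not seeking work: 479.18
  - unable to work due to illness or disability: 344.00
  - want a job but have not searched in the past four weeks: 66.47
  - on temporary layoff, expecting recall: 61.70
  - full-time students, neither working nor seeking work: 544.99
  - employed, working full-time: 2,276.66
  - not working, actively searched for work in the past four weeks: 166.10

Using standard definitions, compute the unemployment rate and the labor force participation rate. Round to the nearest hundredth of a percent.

Unemployment rate ≈ 9.10%; labor force participation rate ≈ 63.58%.

Employed = 2,276.66 thousand.
Unemployed = 61.70 + 166.10 = 227.80 thousand (jobless and actively searching, or on temporary layoff).
Labor force = 2,276.66 + 227.80 = 2,504.46 thousand.
Not in labor force = 479.18 + 344.00 + 66.47 + 544.99 = 1,434.64 thousand (those not working and not actively searching are outside the labor force — including those who want a job but have given up searching).
Civilian working-age population = 2,504.46 + 1,434.64 = 3,939.10 thousand.
Unemployment rate = 227.80 / 2,504.46 = 9.10%.
Labor force participation rate = 2,504.46 / 3,939.10 = 63.58%.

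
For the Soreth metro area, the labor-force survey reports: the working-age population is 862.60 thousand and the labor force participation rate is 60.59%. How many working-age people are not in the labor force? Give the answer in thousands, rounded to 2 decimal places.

About 339.95 thousand are not in the labor force.

Share not in the labor force = 1 − 0.6059 = 0.3941.
Not in labor force = 0.3941 × 862.60 ≈ 339.95 thousand.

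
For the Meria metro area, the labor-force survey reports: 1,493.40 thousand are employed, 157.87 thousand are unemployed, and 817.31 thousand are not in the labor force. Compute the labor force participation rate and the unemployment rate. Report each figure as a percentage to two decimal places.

Labor force participation rate ≈ 66.89%; unemployment rate ≈ 9.56%.

Labor force = employed + unemployed = 1,493.40 + 157.87 = 1,651.27 thousand.
Working-age population = 1,651.27 + 817.31 = 2,468.58 thousand.
Unemployment rate = 157.87 / 1,651.27 = 9.56%.
Labor force participation rate = 1,651.27 / 2,468.58 = 66.89%.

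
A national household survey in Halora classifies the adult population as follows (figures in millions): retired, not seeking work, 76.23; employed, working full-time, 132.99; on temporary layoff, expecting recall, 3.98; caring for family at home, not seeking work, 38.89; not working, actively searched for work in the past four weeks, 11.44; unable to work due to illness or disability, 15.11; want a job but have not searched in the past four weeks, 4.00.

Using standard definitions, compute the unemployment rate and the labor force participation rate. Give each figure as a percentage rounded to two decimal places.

Unemployment rate ≈ 10.39%; labor force participation rate ≈ 52.51%.

Employed = 132.99 million.
Unemployed = 3.98 + 11.44 = 15.42 million (jobless and actively searching, or on temporary layoff).
Labor force = 132.99 + 15.42 = 148.41 million.
Not in labor force = 76.23 + 38.89 + 15.11 + 4.00 = 134.23 million (those not working and not actively searching are outside the labor force — including those who want a job but have given up searching).
Civilian working-age population = 148.41 + 134.23 = 282.64 million.
Unemployment rate = 15.42 / 148.41 = 10.39%.
Labor force participation rate = 148.41 / 282.64 = 52.51%.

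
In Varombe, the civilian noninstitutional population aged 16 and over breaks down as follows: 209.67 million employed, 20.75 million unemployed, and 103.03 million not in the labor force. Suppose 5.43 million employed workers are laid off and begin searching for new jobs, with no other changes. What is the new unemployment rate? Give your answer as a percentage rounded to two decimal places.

New unemployment rate ≈ 11.36%.

Initially, labor force = 209.67 + 20.75 = 230.42 million, so u = 20.75/230.42 = 9.01%.
After the change, employed falls and unemployed rises by 5.43; labor force unchanged → E = 204.24, U = 26.18, labor force = 230.42 million.
New unemployment rate = 26.18 / 230.42 = 11.36%.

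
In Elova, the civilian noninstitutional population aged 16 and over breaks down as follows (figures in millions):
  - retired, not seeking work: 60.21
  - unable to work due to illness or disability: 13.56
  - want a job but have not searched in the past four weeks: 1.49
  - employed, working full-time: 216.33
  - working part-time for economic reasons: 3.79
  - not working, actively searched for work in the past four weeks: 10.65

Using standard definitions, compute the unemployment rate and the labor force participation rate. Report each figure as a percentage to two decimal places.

Employed = 216.33 + 3.79 = 220.12 million (anyone who worked, including part-time for economic reasons, counts as employed).
Unemployed = 10.65 million.
Labor force = 220.12 + 10.65 = 230.77 million.
Not in labor force = 60.21 + 13.56 + 1.49 = 75.26 million (those not working and not actively searching are outside the labor force — including those who want a job but have given up searching).
Civilian working-age population = 230.77 + 75.26 = 306.03 million.
Unemployment rate = 10.65 / 230.77 = 4.61%.
Labor force participation rate = 230.77 / 306.03 = 75.41%.

Unemployment rate ≈ 4.61%; labor force participation rate ≈ 75.41%.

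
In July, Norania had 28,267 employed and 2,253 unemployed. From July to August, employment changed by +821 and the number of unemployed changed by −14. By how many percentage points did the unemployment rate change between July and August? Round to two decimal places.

The unemployment rate changed by −0.23 percentage points.

July: labor force = 28,267 + 2,253 = 30,520; u = 2,253/30,520 = 7.38%.
August: labor force = 29,088 + 2,239 = 31,327; u = 2,239/31,327 = 7.15%.
Change = 7.15% − 7.38% = −0.23 pp.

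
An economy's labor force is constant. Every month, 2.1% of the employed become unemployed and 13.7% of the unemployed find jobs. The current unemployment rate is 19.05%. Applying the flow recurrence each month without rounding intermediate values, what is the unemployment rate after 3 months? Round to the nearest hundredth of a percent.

With a fixed labor force, u_{t+1} = u_t + s·(1−u_t) − f·u_t = u_t·(1−s−f) + s.
Here 1−s−f = 0.842 and s = 0.021.
u_1 = 0.190500 × 0.842 + 0.021 = 0.181401.
u_2 = 0.181401 × 0.842 + 0.021 = 0.173740.
u_3 = 0.173740 × 0.842 + 0.021 = 0.167289.

Unemployment rate after three months ≈ 16.73%.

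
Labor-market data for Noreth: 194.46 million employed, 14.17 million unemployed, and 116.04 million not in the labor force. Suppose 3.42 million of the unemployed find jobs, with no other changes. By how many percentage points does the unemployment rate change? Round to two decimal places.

Initially, labor force = 194.46 + 14.17 = 208.63 million, so u = 14.17/208.63 = 6.79%.
After the change, unemployed falls and employed rises by 3.42; labor force unchanged → E = 197.88, U = 10.75, labor force = 208.63 million.
New unemployment rate = 10.75 / 208.63 = 5.15%.
Change = 5.15% − 6.79% = −1.64 percentage points.

The unemployment rate changes by −1.64 percentage points.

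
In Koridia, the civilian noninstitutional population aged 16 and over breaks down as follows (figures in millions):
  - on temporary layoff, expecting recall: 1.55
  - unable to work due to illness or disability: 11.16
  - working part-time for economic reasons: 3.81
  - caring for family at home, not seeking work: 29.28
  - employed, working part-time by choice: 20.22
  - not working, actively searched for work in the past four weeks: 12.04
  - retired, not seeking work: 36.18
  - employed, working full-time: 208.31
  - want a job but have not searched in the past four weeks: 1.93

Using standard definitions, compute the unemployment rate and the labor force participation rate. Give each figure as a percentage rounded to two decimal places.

Employed = 3.81 + 20.22 + 208.31 = 232.34 million (anyone who worked, including part-time for economic reasons, counts as employed).
Unemployed = 1.55 + 12.04 = 13.59 million (jobless and actively searching, or on temporary layoff).
Labor force = 232.34 + 13.59 = 245.93 million.
Not in labor force = 11.16 + 29.28 + 36.18 + 1.93 = 78.55 million (those not working and not actively searching are outside the labor force — including those who want a job but have given up searching).
Civilian working-age population = 245.93 + 78.55 = 324.48 million.
Unemployment rate = 13.59 / 245.93 = 5.53%.
Labor force participation rate = 245.93 / 324.48 = 75.79%.

Unemployment rate ≈ 5.53%; labor force participation rate ≈ 75.79%.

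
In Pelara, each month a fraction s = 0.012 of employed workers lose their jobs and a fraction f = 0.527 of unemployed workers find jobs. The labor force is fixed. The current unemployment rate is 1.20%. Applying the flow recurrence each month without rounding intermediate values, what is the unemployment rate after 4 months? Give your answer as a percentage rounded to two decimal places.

Unemployment rate after four months ≈ 2.18%.

With a fixed labor force, u_{t+1} = u_t + s·(1−u_t) − f·u_t = u_t·(1−s−f) + s.
Here 1−s−f = 0.461 and s = 0.012.
u_1 = 0.012000 × 0.461 + 0.012 = 0.017532.
u_2 = 0.017532 × 0.461 + 0.012 = 0.020082.
u_3 = 0.020082 × 0.461 + 0.012 = 0.021258.
u_4 = 0.021258 × 0.461 + 0.012 = 0.021800.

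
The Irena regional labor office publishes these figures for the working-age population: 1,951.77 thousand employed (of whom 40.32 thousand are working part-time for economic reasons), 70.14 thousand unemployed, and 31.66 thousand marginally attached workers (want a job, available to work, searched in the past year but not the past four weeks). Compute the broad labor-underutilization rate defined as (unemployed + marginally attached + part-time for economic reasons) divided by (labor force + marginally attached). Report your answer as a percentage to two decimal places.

Broad underutilization rate ≈ 6.92%.

Labor force = 1,951.77 + 70.14 = 2,021.91 thousand.
Numerator = 70.14 + 31.66 + 40.32 = 142.12 thousand.
Denominator = 2,021.91 + 31.66 = 2,053.57 thousand.
Broad rate = 142.12 / 2,053.57 = 6.92%.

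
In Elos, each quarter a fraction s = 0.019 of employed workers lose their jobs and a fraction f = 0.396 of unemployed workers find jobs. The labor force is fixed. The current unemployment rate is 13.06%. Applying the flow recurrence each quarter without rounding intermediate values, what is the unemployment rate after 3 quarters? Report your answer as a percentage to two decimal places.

Unemployment rate after three quarters ≈ 6.28%.

With a fixed labor force, u_{t+1} = u_t + s·(1−u_t) − f·u_t = u_t·(1−s−f) + s.
Here 1−s−f = 0.585 and s = 0.019.
u_1 = 0.130600 × 0.585 + 0.019 = 0.095401.
u_2 = 0.095401 × 0.585 + 0.019 = 0.074810.
u_3 = 0.074810 × 0.585 + 0.019 = 0.062764.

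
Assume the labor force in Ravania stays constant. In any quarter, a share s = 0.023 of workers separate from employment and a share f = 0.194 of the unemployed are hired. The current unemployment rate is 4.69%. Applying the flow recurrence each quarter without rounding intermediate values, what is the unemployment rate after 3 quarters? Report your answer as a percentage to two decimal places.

With a fixed labor force, u_{t+1} = u_t + s·(1−u_t) − f·u_t = u_t·(1−s−f) + s.
Here 1−s−f = 0.783 and s = 0.023.
u_1 = 0.046900 × 0.783 + 0.023 = 0.059723.
u_2 = 0.059723 × 0.783 + 0.023 = 0.069763.
u_3 = 0.069763 × 0.783 + 0.023 = 0.077624.

Unemployment rate after three quarters ≈ 7.76%.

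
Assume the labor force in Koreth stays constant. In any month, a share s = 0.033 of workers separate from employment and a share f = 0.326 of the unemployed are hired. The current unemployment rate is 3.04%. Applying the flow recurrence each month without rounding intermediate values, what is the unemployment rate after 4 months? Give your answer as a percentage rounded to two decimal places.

With a fixed labor force, u_{t+1} = u_t + s·(1−u_t) − f·u_t = u_t·(1−s−f) + s.
Here 1−s−f = 0.641 and s = 0.033.
u_1 = 0.030400 × 0.641 + 0.033 = 0.052486.
u_2 = 0.052486 × 0.641 + 0.033 = 0.066644.
u_3 = 0.066644 × 0.641 + 0.033 = 0.075719.
u_4 = 0.075719 × 0.641 + 0.033 = 0.081536.

Unemployment rate after four months ≈ 8.15%.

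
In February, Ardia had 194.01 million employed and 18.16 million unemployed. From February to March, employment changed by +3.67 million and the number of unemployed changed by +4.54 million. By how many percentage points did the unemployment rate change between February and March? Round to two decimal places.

February: labor force = 194.01 + 18.16 = 212.17; u = 18.16/212.17 = 8.56%.
March: labor force = 197.68 + 22.70 = 220.38; u = 22.70/220.38 = 10.30%.
Change = 10.30% − 8.56% = +1.74 pp.

The unemployment rate changed by +1.74 percentage points.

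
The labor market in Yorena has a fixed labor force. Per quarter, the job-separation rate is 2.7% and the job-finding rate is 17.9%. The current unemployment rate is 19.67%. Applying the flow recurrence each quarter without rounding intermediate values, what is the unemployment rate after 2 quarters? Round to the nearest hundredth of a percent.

With a fixed labor force, u_{t+1} = u_t + s·(1−u_t) − f·u_t = u_t·(1−s−f) + s.
Here 1−s−f = 0.794 and s = 0.027.
u_1 = 0.196700 × 0.794 + 0.027 = 0.183180.
u_2 = 0.183180 × 0.794 + 0.027 = 0.172445.

Unemployment rate after two quarters ≈ 17.24%.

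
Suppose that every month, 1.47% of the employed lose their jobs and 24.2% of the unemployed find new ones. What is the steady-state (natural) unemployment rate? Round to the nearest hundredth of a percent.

Steady-state unemployment rate ≈ 5.73%.

At steady state the flows balance: s·E = f·U, so U/(E+U) = s/(s+f).
u* = 1.47 / (1.47 + 24.2) = 1.47 / 25.67 = 5.73%.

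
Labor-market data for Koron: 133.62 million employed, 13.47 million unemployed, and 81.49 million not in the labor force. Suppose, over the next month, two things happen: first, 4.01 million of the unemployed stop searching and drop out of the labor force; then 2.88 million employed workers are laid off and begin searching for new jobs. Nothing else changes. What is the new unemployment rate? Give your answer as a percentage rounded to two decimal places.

Initially, labor force = 133.62 + 13.47 = 147.09 million, so u = 13.47/147.09 = 9.16%.
After the first change, unemployed and labor force both fall by 4.01 → E = 133.62, U = 9.46, labor force = 143.08 million.
After the second change, employed falls and unemployed rises by 2.88; labor force unchanged → E = 130.74, U = 12.34, labor force = 143.08 million.
New unemployment rate = 12.34 / 143.08 = 8.62%.

New unemployment rate ≈ 8.62%.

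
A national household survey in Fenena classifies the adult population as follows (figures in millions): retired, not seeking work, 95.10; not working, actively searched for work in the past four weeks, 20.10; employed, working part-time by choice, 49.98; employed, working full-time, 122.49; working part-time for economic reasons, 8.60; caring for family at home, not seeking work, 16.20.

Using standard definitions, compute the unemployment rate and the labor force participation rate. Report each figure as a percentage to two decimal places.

Unemployment rate ≈ 9.99%; labor force participation rate ≈ 64.38%.

Employed = 49.98 + 122.49 + 8.60 = 181.07 million (anyone who worked, including part-time for economic reasons, counts as employed).
Unemployed = 20.10 million.
Labor force = 181.07 + 20.10 = 201.17 million.
Not in labor force = 95.10 + 16.20 = 111.30 million (those not working and not actively searching are outside the labor force).
Civilian working-age population = 201.17 + 111.30 = 312.47 million.
Unemployment rate = 20.10 / 201.17 = 9.99%.
Labor force participation rate = 201.17 / 312.47 = 64.38%.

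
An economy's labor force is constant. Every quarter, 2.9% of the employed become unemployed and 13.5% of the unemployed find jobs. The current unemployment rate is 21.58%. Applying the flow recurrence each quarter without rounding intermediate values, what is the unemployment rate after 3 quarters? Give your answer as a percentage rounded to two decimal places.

Unemployment rate after three quarters ≈ 19.96%.

With a fixed labor force, u_{t+1} = u_t + s·(1−u_t) − f·u_t = u_t·(1−s−f) + s.
Here 1−s−f = 0.836 and s = 0.029.
u_1 = 0.215800 × 0.836 + 0.029 = 0.209409.
u_2 = 0.209409 × 0.836 + 0.029 = 0.204066.
u_3 = 0.204066 × 0.836 + 0.029 = 0.199599.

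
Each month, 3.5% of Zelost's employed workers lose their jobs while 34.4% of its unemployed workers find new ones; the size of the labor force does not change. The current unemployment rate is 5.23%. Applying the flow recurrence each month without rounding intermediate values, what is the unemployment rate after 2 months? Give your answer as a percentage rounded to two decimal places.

Unemployment rate after two months ≈ 7.69%.

With a fixed labor force, u_{t+1} = u_t + s·(1−u_t) − f·u_t = u_t·(1−s−f) + s.
Here 1−s−f = 0.621 and s = 0.035.
u_1 = 0.052300 × 0.621 + 0.035 = 0.067478.
u_2 = 0.067478 × 0.621 + 0.035 = 0.076904.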